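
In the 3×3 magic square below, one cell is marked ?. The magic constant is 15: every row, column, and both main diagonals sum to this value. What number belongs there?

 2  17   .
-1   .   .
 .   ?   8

-7

Row 1 needs 15; the known cells sum to 19, so (1,3) = -4.
From column 1, 15 − (2 + (-1)) gives (3,1) = 14.
Using column 3: -4 + 8 + ? → (2,3) = 15 − 4 = 11.
From main diagonal, 15 − (2 + 8) gives (2,2) = 5.
Row 3 needs 15; the known cells sum to 22, so (3,2) = -7.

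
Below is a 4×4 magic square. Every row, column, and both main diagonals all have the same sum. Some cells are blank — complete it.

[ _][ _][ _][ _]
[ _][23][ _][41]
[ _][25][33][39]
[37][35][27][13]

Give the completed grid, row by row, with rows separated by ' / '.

Row 4 is already complete: 37 + 35 + 27 + 13 = 112, so that is the magic constant.
Row 3 must total 112; the given cells sum to 97, so (3,1) = 15.
Column 2 must total 112; the given cells sum to 83, so (1,2) = 29.
Column 4 must total 112; the given cells sum to 93, so (1,4) = 19.
Main diagonal must total 112; the given cells sum to 69, so (1,1) = 43.
Using anti-diagonal: 19 + 25 + 37 + ? → (2,3) = 112 − 81 = 31.
From row 1, 112 − (43 + 29 + 19) gives (1,3) = 21.
Using row 2: 23 + 31 + 41 + ? → (2,1) = 112 − 95 = 17.

43 29 21 19 / 17 23 31 41 / 15 25 33 39 / 37 35 27 13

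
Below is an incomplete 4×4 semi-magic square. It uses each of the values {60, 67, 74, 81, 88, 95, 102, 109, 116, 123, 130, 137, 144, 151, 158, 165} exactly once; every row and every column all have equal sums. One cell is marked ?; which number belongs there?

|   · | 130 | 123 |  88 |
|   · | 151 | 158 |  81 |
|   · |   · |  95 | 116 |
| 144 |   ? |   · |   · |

The 16 entries sum to 1800, so each line sums to 1800/4 = 450.
Row 1 needs 450; the known cells sum to 341, so (1,1) = 109.
Row 2 needs 450; the known cells sum to 390, so (2,1) = 60.
The remaining cell in column 1 is (3,1) = 450 − 313 = 137.
Column 3 needs 450; the known cells sum to 376, so (4,3) = 74.
From column 4, 450 − (88 + 81 + 116) gives (4,4) = 165.
Row 3: 137 + 95 + 116 + ? = 450, so (3,2) = 102.
Row 4: 144 + 74 + 165 + ? = 450, so (4,2) = 67.

67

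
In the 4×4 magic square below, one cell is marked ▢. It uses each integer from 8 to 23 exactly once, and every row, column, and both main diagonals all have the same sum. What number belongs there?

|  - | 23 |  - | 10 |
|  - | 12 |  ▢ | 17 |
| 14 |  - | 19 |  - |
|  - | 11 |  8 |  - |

The entries are 8 through 23, which sum to 248, so each line sums to 248/4 = 62.
Column 2: 23 + 12 + 11 + ? = 62, so (3,2) = 16.
Using row 3: 14 + 16 + 19 + ? → (3,4) = 62 − 49 = 13.
Column 4 needs 62; the known cells sum to 40, so (4,4) = 22.
Main diagonal must total 62; the given cells sum to 53, so (1,1) = 9.
Row 1 must total 62; the given cells sum to 42, so (1,3) = 20.
Row 4 needs 62; the known cells sum to 41, so (4,1) = 21.
Column 1 must total 62; the given cells sum to 44, so (2,1) = 18.
Column 3 needs 62; the known cells sum to 47, so (2,3) = 15.

15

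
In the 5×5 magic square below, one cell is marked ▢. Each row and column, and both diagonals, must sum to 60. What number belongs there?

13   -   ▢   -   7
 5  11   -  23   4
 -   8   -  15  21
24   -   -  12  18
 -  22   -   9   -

20

Row 2: 5 + 11 + 23 + 4 + ? = 60, so (2,3) = 17.
From column 4, 60 − (23 + 15 + 12 + 9) gives (1,4) = 1.
The remaining cell in column 5 is (5,5) = 60 − 50 = 10.
Main diagonal needs 60; the known cells sum to 46, so (3,3) = 14.
Row 3 needs 60; the known cells sum to 58, so (3,1) = 2.
Column 1 needs 60; the known cells sum to 44, so (5,1) = 16.
The remaining cell in anti-diagonal is (4,2) = 60 − 60 = 0.
Row 4 must total 60; the given cells sum to 54, so (4,3) = 6.
The remaining cell in row 5 is (5,3) = 60 − 57 = 3.
From column 2, 60 − (11 + 8 + 0 + 22) gives (1,2) = 19.
Column 3 must total 60; the given cells sum to 40, so (1,3) = 20.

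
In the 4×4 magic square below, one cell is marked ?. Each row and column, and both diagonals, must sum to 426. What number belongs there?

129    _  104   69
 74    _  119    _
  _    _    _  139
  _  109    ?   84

89

Row 1 must total 426; the given cells sum to 302, so (1,2) = 124.
Using column 4: 69 + 139 + 84 + ? → (2,4) = 426 − 292 = 134.
The remaining cell in row 2 is (2,2) = 426 − 327 = 99.
Column 2 needs 426; the known cells sum to 332, so (3,2) = 94.
Main diagonal needs 426; the known cells sum to 312, so (3,3) = 114.
From anti-diagonal, 426 − (69 + 119 + 94) gives (4,1) = 144.
The remaining cell in row 3 is (3,1) = 426 − 347 = 79.
Row 4 must total 426; the given cells sum to 337, so (4,3) = 89.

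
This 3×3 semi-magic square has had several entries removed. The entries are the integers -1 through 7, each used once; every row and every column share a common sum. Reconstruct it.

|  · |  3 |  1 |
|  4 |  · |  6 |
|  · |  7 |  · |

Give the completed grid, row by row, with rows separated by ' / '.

5 3 1 / 4 -1 6 / 0 7 2

The entries are -1 through 7, which sum to 27, so each line sums to 27/3 = 9.
Row 1 must total 9; the given cells sum to 4, so (1,1) = 5.
The remaining cell in row 2 is (2,2) = 9 − 10 = -1.
Using column 1: 5 + 4 + ? → (3,1) = 9 − 9 = 0.
Using column 3: 1 + 6 + ? → (3,3) = 9 − 7 = 2.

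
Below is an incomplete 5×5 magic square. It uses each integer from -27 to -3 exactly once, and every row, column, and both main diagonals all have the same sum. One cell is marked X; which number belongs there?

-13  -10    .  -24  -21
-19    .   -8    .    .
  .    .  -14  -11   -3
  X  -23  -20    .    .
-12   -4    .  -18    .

The entries are -27 through -3, which sum to -375, so each line sums to -375/5 = -75.
Row 1 must total -75; the given cells sum to -68, so (1,3) = -7.
Column 3 must total -75; the given cells sum to -49, so (5,3) = -26.
Anti-diagonal must total -75; the given cells sum to -70, so (2,4) = -5.
Row 5: -12 + (-4) + (-26) + (-18) + ? = -75, so (5,5) = -15.
Column 4 needs -75; the known cells sum to -58, so (4,4) = -17.
From main diagonal, -75 − (-13 + (-14) + (-17) + (-15)) gives (2,2) = -16.
Using row 2: -19 + (-16) + (-8) + (-5) + ? → (2,5) = -75 − (-48) = -27.
Column 2 needs -75; the known cells sum to -53, so (3,2) = -22.
Using column 5: -21 + (-27) + (-3) + (-15) + ? → (4,5) = -75 − (-66) = -9.
Using row 3: -22 + (-14) + (-11) + (-3) + ? → (3,1) = -75 − (-50) = -25.
Row 4: -23 + (-20) + (-17) + (-9) + ? = -75, so (4,1) = -6.

-6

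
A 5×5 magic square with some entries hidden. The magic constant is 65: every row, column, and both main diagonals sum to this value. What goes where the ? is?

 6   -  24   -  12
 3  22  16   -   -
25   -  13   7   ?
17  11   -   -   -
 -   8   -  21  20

Column 1: 6 + 3 + 25 + 17 + ? = 65, so (5,1) = 14.
The remaining cell in main diagonal is (4,4) = 65 − 61 = 4.
The remaining cell in anti-diagonal is (2,4) = 65 − 50 = 15.
Row 2: 3 + 22 + 16 + 15 + ? = 65, so (2,5) = 9.
From row 5, 65 − (14 + 8 + 21 + 20) gives (5,3) = 2.
Column 3 must total 65; the given cells sum to 55, so (4,3) = 10.
From column 4, 65 − (15 + 7 + 4 + 21) gives (1,4) = 18.
The remaining cell in row 1 is (1,2) = 65 − 60 = 5.
Row 4: 17 + 11 + 10 + 4 + ? = 65, so (4,5) = 23.
From column 2, 65 − (5 + 22 + 11 + 8) gives (3,2) = 19.
The remaining cell in column 5 is (3,5) = 65 − 64 = 1.

1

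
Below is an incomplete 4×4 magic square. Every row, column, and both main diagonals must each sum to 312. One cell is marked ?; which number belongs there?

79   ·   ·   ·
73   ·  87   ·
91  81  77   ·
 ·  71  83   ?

89

Row 3: 91 + 81 + 77 + ? = 312, so (3,4) = 63.
Column 1 needs 312; the known cells sum to 243, so (4,1) = 69.
Column 3 must total 312; the given cells sum to 247, so (1,3) = 65.
Using anti-diagonal: 87 + 81 + 69 + ? → (1,4) = 312 − 237 = 75.
Row 1 needs 312; the known cells sum to 219, so (1,2) = 93.
Row 4 needs 312; the known cells sum to 223, so (4,4) = 89.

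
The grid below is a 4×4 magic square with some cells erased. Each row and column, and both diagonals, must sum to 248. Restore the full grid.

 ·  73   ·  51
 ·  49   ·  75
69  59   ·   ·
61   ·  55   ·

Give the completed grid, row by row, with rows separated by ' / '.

71 73 53 51 / 47 49 77 75 / 69 59 63 57 / 61 67 55 65

The remaining cell in column 2 is (4,2) = 248 − 181 = 67.
Using anti-diagonal: 51 + 59 + 61 + ? → (2,3) = 248 − 171 = 77.
Row 2: 49 + 77 + 75 + ? = 248, so (2,1) = 47.
Row 4: 61 + 67 + 55 + ? = 248, so (4,4) = 65.
Column 1: 47 + 69 + 61 + ? = 248, so (1,1) = 71.
From column 4, 248 − (51 + 75 + 65) gives (3,4) = 57.
Main diagonal needs 248; the known cells sum to 185, so (3,3) = 63.
Row 1: 71 + 73 + 51 + ? = 248, so (1,3) = 53.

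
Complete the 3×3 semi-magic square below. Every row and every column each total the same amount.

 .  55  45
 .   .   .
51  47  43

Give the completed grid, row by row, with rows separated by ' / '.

41 55 45 / 49 39 53 / 51 47 43

Row 3 is already complete: 51 + 47 + 43 = 141, so that is the magic constant.
Row 1: 55 + 45 + ? = 141, so (1,1) = 41.
Column 1: 41 + 51 + ? = 141, so (2,1) = 49.
Column 2: 55 + 47 + ? = 141, so (2,2) = 39.
Column 3 needs 141; the known cells sum to 88, so (2,3) = 53.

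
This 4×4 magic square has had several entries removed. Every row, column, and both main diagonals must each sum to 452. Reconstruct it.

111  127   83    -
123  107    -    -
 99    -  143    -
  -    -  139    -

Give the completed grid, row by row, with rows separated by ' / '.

Row 1: 111 + 127 + 83 + ? = 452, so (1,4) = 131.
Using column 1: 111 + 123 + 99 + ? → (4,1) = 452 − 333 = 119.
From column 3, 452 − (83 + 143 + 139) gives (2,3) = 87.
Main diagonal: 111 + 107 + 143 + ? = 452, so (4,4) = 91.
Using anti-diagonal: 131 + 87 + 119 + ? → (3,2) = 452 − 337 = 115.
Row 2 needs 452; the known cells sum to 317, so (2,4) = 135.
Row 3 needs 452; the known cells sum to 357, so (3,4) = 95.
Using row 4: 119 + 139 + 91 + ? → (4,2) = 452 − 349 = 103.

111 127 83 131 / 123 107 87 135 / 99 115 143 95 / 119 103 139 91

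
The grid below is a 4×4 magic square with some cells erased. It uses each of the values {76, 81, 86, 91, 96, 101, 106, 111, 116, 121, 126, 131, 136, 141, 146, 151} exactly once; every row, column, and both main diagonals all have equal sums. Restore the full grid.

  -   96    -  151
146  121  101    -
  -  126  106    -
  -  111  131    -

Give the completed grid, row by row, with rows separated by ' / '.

91 96 116 151 / 146 121 101 86 / 141 126 106 81 / 76 111 131 136

The 16 entries sum to 1816, so each line sums to 1816/4 = 454.
Row 2 needs 454; the known cells sum to 368, so (2,4) = 86.
The remaining cell in column 3 is (1,3) = 454 − 338 = 116.
From anti-diagonal, 454 − (151 + 101 + 126) gives (4,1) = 76.
The remaining cell in row 1 is (1,1) = 454 − 363 = 91.
Row 4: 76 + 111 + 131 + ? = 454, so (4,4) = 136.
Column 1 must total 454; the given cells sum to 313, so (3,1) = 141.
Column 4 needs 454; the known cells sum to 373, so (3,4) = 81.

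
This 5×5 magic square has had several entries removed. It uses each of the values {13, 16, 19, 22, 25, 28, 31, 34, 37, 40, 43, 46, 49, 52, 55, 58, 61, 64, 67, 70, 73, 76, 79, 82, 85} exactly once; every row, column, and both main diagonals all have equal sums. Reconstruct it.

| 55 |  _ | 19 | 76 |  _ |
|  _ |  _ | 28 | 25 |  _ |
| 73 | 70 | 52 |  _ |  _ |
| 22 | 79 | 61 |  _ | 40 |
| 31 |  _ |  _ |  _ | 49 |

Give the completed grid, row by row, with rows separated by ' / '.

The 25 entries sum to 1225, so each line sums to 1225/5 = 245.
Using row 4: 22 + 79 + 61 + 40 + ? → (4,4) = 245 − 202 = 43.
Column 1: 55 + 73 + 22 + 31 + ? = 245, so (2,1) = 64.
The remaining cell in column 3 is (5,3) = 245 − 160 = 85.
From main diagonal, 245 − (55 + 52 + 43 + 49) gives (2,2) = 46.
The remaining cell in anti-diagonal is (1,5) = 245 − 187 = 58.
From row 1, 245 − (55 + 19 + 76 + 58) gives (1,2) = 37.
From row 2, 245 − (64 + 46 + 28 + 25) gives (2,5) = 82.
Column 2 needs 245; the known cells sum to 232, so (5,2) = 13.
From column 5, 245 − (58 + 82 + 40 + 49) gives (3,5) = 16.
Row 3 must total 245; the given cells sum to 211, so (3,4) = 34.
The remaining cell in row 5 is (5,4) = 245 − 178 = 67.

55 37 19 76 58 / 64 46 28 25 82 / 73 70 52 34 16 / 22 79 61 43 40 / 31 13 85 67 49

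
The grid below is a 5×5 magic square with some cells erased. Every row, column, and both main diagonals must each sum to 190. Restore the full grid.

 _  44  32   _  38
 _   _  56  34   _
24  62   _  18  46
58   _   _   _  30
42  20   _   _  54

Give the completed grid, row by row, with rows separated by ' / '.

The remaining cell in row 3 is (3,3) = 190 − 150 = 40.
From column 5, 190 − (38 + 46 + 30 + 54) gives (2,5) = 22.
Anti-diagonal must total 190; the given cells sum to 154, so (4,2) = 36.
Using column 2: 44 + 62 + 36 + 20 + ? → (2,2) = 190 − 162 = 28.
Row 2 needs 190; the known cells sum to 140, so (2,1) = 50.
Column 1 must total 190; the given cells sum to 174, so (1,1) = 16.
Main diagonal must total 190; the given cells sum to 138, so (4,4) = 52.
From row 1, 190 − (16 + 44 + 32 + 38) gives (1,4) = 60.
Row 4: 58 + 36 + 52 + 30 + ? = 190, so (4,3) = 14.
The remaining cell in column 3 is (5,3) = 190 − 142 = 48.
From column 4, 190 − (60 + 34 + 18 + 52) gives (5,4) = 26.

16 44 32 60 38 / 50 28 56 34 22 / 24 62 40 18 46 / 58 36 14 52 30 / 42 20 48 26 54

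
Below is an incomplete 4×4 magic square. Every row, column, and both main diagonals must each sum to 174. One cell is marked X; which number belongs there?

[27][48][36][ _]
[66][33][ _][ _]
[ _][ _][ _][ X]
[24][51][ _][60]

From row 1, 174 − (27 + 48 + 36) gives (1,4) = 63.
The remaining cell in row 4 is (4,3) = 174 − 135 = 39.
Column 1: 27 + 66 + 24 + ? = 174, so (3,1) = 57.
Column 2 needs 174; the known cells sum to 132, so (3,2) = 42.
Main diagonal must total 174; the given cells sum to 120, so (3,3) = 54.
The remaining cell in anti-diagonal is (2,3) = 174 − 129 = 45.
Row 2 must total 174; the given cells sum to 144, so (2,4) = 30.
Row 3: 57 + 42 + 54 + ? = 174, so (3,4) = 21.

21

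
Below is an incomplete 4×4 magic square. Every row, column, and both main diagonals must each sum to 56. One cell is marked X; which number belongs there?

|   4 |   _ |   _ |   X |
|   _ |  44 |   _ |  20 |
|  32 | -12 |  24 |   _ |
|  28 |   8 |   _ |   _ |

The remaining cell in row 3 is (3,4) = 56 − 44 = 12.
From column 1, 56 − (4 + 32 + 28) gives (2,1) = -8.
From column 2, 56 − (44 + (-12) + 8) gives (1,2) = 16.
Main diagonal must total 56; the given cells sum to 72, so (4,4) = -16.
Using row 2: -8 + 44 + 20 + ? → (2,3) = 56 − 56 = 0.
Row 4 must total 56; the given cells sum to 20, so (4,3) = 36.
Column 3 must total 56; the given cells sum to 60, so (1,3) = -4.
Column 4: 20 + 12 + (-16) + ? = 56, so (1,4) = 40.

40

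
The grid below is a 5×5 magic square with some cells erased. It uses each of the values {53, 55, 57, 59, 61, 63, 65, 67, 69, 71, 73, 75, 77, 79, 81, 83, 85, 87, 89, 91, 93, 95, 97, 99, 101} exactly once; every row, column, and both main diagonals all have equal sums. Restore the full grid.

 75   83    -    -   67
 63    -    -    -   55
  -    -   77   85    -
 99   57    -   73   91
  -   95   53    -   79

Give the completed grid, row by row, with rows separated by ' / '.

75 83 101 59 67 / 63 81 89 97 55 / 61 69 77 85 93 / 99 57 65 73 91 / 87 95 53 71 79

The 25 entries sum to 1925, so each line sums to 1925/5 = 385.
Row 4: 99 + 57 + 73 + 91 + ? = 385, so (4,3) = 65.
Using column 5: 67 + 55 + 91 + 79 + ? → (3,5) = 385 − 292 = 93.
From main diagonal, 385 − (75 + 77 + 73 + 79) gives (2,2) = 81.
From column 2, 385 − (83 + 81 + 57 + 95) gives (3,2) = 69.
Row 3 needs 385; the known cells sum to 324, so (3,1) = 61.
The remaining cell in column 1 is (5,1) = 385 − 298 = 87.
Anti-diagonal must total 385; the given cells sum to 288, so (2,4) = 97.
Using row 2: 63 + 81 + 97 + 55 + ? → (2,3) = 385 − 296 = 89.
Row 5 must total 385; the given cells sum to 314, so (5,4) = 71.
Column 3 needs 385; the known cells sum to 284, so (1,3) = 101.
The remaining cell in column 4 is (1,4) = 385 − 326 = 59.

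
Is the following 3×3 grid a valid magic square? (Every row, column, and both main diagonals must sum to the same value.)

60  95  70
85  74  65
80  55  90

Row 1: 60 + 95 + 70 = 225.
Row 2: 85 + 74 + 65 = 224.
Row 3: 80 + 55 + 90 = 225.
Column 1: 60 + 85 + 80 = 225.
Column 2: 95 + 74 + 55 = 224.
Column 3: 70 + 65 + 90 = 225.
Main diagonal: 60 + 74 + 90 = 224.
Anti-diagonal: 70 + 74 + 80 = 224.

No — row 1 sums to 225 but anti-diagonal sums to 224.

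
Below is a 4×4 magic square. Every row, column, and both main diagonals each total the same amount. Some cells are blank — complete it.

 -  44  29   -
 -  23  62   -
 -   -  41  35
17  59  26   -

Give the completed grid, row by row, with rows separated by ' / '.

38 44 29 47 / 53 23 62 20 / 50 32 41 35 / 17 59 26 56

Column 3 is already complete: 29 + 62 + 41 + 26 = 158, so that is the magic constant.
Row 4 must total 158; the given cells sum to 102, so (4,4) = 56.
Using column 2: 44 + 23 + 59 + ? → (3,2) = 158 − 126 = 32.
Main diagonal needs 158; the known cells sum to 120, so (1,1) = 38.
From anti-diagonal, 158 − (62 + 32 + 17) gives (1,4) = 47.
The remaining cell in row 3 is (3,1) = 158 − 108 = 50.
Using column 1: 38 + 50 + 17 + ? → (2,1) = 158 − 105 = 53.
Column 4 needs 158; the known cells sum to 138, so (2,4) = 20.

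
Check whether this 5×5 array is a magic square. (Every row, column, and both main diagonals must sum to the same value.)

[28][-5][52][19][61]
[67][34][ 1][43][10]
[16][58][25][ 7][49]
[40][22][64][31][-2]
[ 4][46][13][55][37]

Yes

Row 1: 28 + (-5) + 52 + 19 + 61 = 155.
Row 2: 67 + 34 + 1 + 43 + 10 = 155.
Row 3: 16 + 58 + 25 + 7 + 49 = 155.
Row 4: 40 + 22 + 64 + 31 + (-2) = 155.
Row 5: 4 + 46 + 13 + 55 + 37 = 155.
Column 1: 28 + 67 + 16 + 40 + 4 = 155.
Column 2: -5 + 34 + 58 + 22 + 46 = 155.
Column 3: 52 + 1 + 25 + 64 + 13 = 155.
Column 4: 19 + 43 + 7 + 31 + 55 = 155.
Column 5: 61 + 10 + 49 + (-2) + 37 = 155.
Main diagonal: 28 + 34 + 25 + 31 + 37 = 155.
Anti-diagonal: 61 + 43 + 25 + 22 + 4 = 155.
All lines sum to 155.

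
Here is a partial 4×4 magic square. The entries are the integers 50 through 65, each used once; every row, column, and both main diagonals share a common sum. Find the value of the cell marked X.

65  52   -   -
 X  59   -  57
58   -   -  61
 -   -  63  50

54

The entries are 50 through 65, which sum to 920, so each line sums to 920/4 = 230.
Column 4 must total 230; the given cells sum to 168, so (1,4) = 62.
From main diagonal, 230 − (65 + 59 + 50) gives (3,3) = 56.
Row 1: 65 + 52 + 62 + ? = 230, so (1,3) = 51.
Row 3 must total 230; the given cells sum to 175, so (3,2) = 55.
Column 2 needs 230; the known cells sum to 166, so (4,2) = 64.
Column 3: 51 + 56 + 63 + ? = 230, so (2,3) = 60.
Anti-diagonal needs 230; the known cells sum to 177, so (4,1) = 53.
Using row 2: 59 + 60 + 57 + ? → (2,1) = 230 − 176 = 54.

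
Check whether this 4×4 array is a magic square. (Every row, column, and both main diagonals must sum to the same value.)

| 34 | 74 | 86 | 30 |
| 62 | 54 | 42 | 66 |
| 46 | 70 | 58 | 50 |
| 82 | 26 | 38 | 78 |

Yes

Row 1: 34 + 74 + 86 + 30 = 224.
Row 2: 62 + 54 + 42 + 66 = 224.
Row 3: 46 + 70 + 58 + 50 = 224.
Row 4: 82 + 26 + 38 + 78 = 224.
Column 1: 34 + 62 + 46 + 82 = 224.
Column 2: 74 + 54 + 70 + 26 = 224.
Column 3: 86 + 42 + 58 + 38 = 224.
Column 4: 30 + 66 + 50 + 78 = 224.
Main diagonal: 34 + 54 + 58 + 78 = 224.
Anti-diagonal: 30 + 42 + 70 + 82 = 224.
All lines sum to 224.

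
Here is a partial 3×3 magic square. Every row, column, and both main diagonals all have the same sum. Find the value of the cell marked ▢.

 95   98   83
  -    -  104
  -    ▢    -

Row 1 is complete and sums to 276; that is the magic constant.
Column 3 must total 276; the given cells sum to 187, so (3,3) = 89.
Main diagonal needs 276; the known cells sum to 184, so (2,2) = 92.
Using anti-diagonal: 83 + 92 + ? → (3,1) = 276 − 175 = 101.
From row 2, 276 − (92 + 104) gives (2,1) = 80.
The remaining cell in row 3 is (3,2) = 276 − 190 = 86.

86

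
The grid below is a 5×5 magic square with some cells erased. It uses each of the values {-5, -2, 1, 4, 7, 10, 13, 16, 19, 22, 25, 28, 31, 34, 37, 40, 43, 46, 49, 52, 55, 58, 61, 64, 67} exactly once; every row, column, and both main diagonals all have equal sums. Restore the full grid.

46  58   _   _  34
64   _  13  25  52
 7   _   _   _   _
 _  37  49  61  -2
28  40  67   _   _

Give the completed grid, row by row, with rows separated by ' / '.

46 58 -5 22 34 / 64 1 13 25 52 / 7 19 31 43 55 / 10 37 49 61 -2 / 28 40 67 4 16

The 25 entries sum to 775, so each line sums to 775/5 = 155.
From row 2, 155 − (64 + 13 + 25 + 52) gives (2,2) = 1.
Using row 4: 37 + 49 + 61 + (-2) + ? → (4,1) = 155 − 145 = 10.
Column 2: 58 + 1 + 37 + 40 + ? = 155, so (3,2) = 19.
Anti-diagonal: 34 + 25 + 37 + 28 + ? = 155, so (3,3) = 31.
Column 3: 13 + 31 + 49 + 67 + ? = 155, so (1,3) = -5.
Main diagonal needs 155; the known cells sum to 139, so (5,5) = 16.
From row 1, 155 − (46 + 58 + (-5) + 34) gives (1,4) = 22.
Row 5 must total 155; the given cells sum to 151, so (5,4) = 4.
From column 4, 155 − (22 + 25 + 61 + 4) gives (3,4) = 43.
Column 5 needs 155; the known cells sum to 100, so (3,5) = 55.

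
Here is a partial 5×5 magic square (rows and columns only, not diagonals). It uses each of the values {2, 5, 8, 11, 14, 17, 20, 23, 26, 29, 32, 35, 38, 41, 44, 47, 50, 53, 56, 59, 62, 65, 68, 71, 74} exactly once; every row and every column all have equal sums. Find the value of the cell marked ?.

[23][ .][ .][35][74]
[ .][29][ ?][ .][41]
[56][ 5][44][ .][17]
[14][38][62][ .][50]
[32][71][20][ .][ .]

53

The 25 entries sum to 950, so each line sums to 950/5 = 190.
The remaining cell in row 3 is (3,4) = 190 − 122 = 68.
Row 4 needs 190; the known cells sum to 164, so (4,4) = 26.
From column 1, 190 − (23 + 56 + 14 + 32) gives (2,1) = 65.
Using column 2: 29 + 5 + 38 + 71 + ? → (1,2) = 190 − 143 = 47.
Column 5 must total 190; the given cells sum to 182, so (5,5) = 8.
The remaining cell in row 1 is (1,3) = 190 − 179 = 11.
The remaining cell in row 5 is (5,4) = 190 − 131 = 59.
Column 3 needs 190; the known cells sum to 137, so (2,3) = 53.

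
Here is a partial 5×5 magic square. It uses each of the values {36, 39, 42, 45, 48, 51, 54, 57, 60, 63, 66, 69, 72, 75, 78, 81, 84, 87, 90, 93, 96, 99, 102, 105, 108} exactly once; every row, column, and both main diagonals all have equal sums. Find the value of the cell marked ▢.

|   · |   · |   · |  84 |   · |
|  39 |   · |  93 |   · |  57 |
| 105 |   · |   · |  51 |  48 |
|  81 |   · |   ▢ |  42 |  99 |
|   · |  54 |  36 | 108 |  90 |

60

The 25 entries sum to 1800, so each line sums to 1800/5 = 360.
The remaining cell in row 5 is (5,1) = 360 − 288 = 72.
Column 1 must total 360; the given cells sum to 297, so (1,1) = 63.
Column 4: 84 + 51 + 42 + 108 + ? = 360, so (2,4) = 75.
Using column 5: 57 + 48 + 99 + 90 + ? → (1,5) = 360 − 294 = 66.
Using row 2: 39 + 93 + 75 + 57 + ? → (2,2) = 360 − 264 = 96.
From main diagonal, 360 − (63 + 96 + 42 + 90) gives (3,3) = 69.
The remaining cell in anti-diagonal is (4,2) = 360 − 282 = 78.
Row 3 needs 360; the known cells sum to 273, so (3,2) = 87.
Row 4 must total 360; the given cells sum to 300, so (4,3) = 60.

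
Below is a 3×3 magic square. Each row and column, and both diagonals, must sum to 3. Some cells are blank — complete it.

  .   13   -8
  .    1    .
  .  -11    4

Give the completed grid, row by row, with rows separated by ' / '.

From row 1, 3 − (13 + (-8)) gives (1,1) = -2.
Using row 3: -11 + 4 + ? → (3,1) = 3 − (-7) = 10.
Column 1 must total 3; the given cells sum to 8, so (2,1) = -5.
Column 3 needs 3; the known cells sum to -4, so (2,3) = 7.

-2 13 -8 / -5 1 7 / 10 -11 4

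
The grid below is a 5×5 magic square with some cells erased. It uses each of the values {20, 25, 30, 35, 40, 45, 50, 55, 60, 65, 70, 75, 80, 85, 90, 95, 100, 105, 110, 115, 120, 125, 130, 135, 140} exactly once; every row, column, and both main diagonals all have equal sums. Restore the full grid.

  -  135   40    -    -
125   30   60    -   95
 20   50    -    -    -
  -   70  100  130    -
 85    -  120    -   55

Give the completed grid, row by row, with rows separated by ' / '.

105 135 40 45 75 / 125 30 60 90 95 / 20 50 80 110 140 / 65 70 100 130 35 / 85 115 120 25 55

The 25 entries sum to 2000, so each line sums to 2000/5 = 400.
The remaining cell in row 2 is (2,4) = 400 − 310 = 90.
From column 2, 400 − (135 + 30 + 50 + 70) gives (5,2) = 115.
From column 3, 400 − (40 + 60 + 100 + 120) gives (3,3) = 80.
Using main diagonal: 30 + 80 + 130 + 55 + ? → (1,1) = 400 − 295 = 105.
Anti-diagonal needs 400; the known cells sum to 325, so (1,5) = 75.
Row 1 needs 400; the known cells sum to 355, so (1,4) = 45.
The remaining cell in row 5 is (5,4) = 400 − 375 = 25.
Column 1 needs 400; the known cells sum to 335, so (4,1) = 65.
The remaining cell in column 4 is (3,4) = 400 − 290 = 110.
From row 3, 400 − (20 + 50 + 80 + 110) gives (3,5) = 140.
The remaining cell in row 4 is (4,5) = 400 − 365 = 35.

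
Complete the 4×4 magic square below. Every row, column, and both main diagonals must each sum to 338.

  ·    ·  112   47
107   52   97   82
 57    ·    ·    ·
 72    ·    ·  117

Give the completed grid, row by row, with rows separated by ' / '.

From column 1, 338 − (107 + 57 + 72) gives (1,1) = 102.
Column 4: 47 + 82 + 117 + ? = 338, so (3,4) = 92.
From main diagonal, 338 − (102 + 52 + 117) gives (3,3) = 67.
From anti-diagonal, 338 − (47 + 97 + 72) gives (3,2) = 122.
Row 1 needs 338; the known cells sum to 261, so (1,2) = 77.
Column 2 needs 338; the known cells sum to 251, so (4,2) = 87.
The remaining cell in column 3 is (4,3) = 338 − 276 = 62.

102 77 112 47 / 107 52 97 82 / 57 122 67 92 / 72 87 62 117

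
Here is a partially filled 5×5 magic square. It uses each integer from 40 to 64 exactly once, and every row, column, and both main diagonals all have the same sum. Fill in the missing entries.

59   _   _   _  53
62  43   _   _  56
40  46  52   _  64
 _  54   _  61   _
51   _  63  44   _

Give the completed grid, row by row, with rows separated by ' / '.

59 60 41 47 53 / 62 43 49 50 56 / 40 46 52 58 64 / 48 54 55 61 42 / 51 57 63 44 45

The entries are 40 through 64, which sum to 1300, so each line sums to 1300/5 = 260.
Row 3 needs 260; the known cells sum to 202, so (3,4) = 58.
Using column 1: 59 + 62 + 40 + 51 + ? → (4,1) = 260 − 212 = 48.
Main diagonal must total 260; the given cells sum to 215, so (5,5) = 45.
Anti-diagonal must total 260; the given cells sum to 210, so (2,4) = 50.
Using row 2: 62 + 43 + 50 + 56 + ? → (2,3) = 260 − 211 = 49.
Row 5 must total 260; the given cells sum to 203, so (5,2) = 57.
From column 2, 260 − (43 + 46 + 54 + 57) gives (1,2) = 60.
Column 4: 50 + 58 + 61 + 44 + ? = 260, so (1,4) = 47.
From column 5, 260 − (53 + 56 + 64 + 45) gives (4,5) = 42.
Row 1: 59 + 60 + 47 + 53 + ? = 260, so (1,3) = 41.
The remaining cell in row 4 is (4,3) = 260 − 205 = 55.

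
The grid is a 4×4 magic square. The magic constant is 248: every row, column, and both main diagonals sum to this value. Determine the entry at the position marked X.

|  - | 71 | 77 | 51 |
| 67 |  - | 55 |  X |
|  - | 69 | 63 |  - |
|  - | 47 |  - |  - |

65

Row 1 needs 248; the known cells sum to 199, so (1,1) = 49.
The remaining cell in column 2 is (2,2) = 248 − 187 = 61.
Using column 3: 77 + 55 + 63 + ? → (4,3) = 248 − 195 = 53.
The remaining cell in main diagonal is (4,4) = 248 − 173 = 75.
From anti-diagonal, 248 − (51 + 55 + 69) gives (4,1) = 73.
Row 2 needs 248; the known cells sum to 183, so (2,4) = 65.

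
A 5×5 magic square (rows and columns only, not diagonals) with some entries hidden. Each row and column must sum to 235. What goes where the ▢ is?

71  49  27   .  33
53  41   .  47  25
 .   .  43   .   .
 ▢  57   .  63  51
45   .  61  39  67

Using row 1: 71 + 49 + 27 + 33 + ? → (1,4) = 235 − 180 = 55.
Row 2: 53 + 41 + 47 + 25 + ? = 235, so (2,3) = 69.
Row 5 must total 235; the given cells sum to 212, so (5,2) = 23.
Column 2 must total 235; the given cells sum to 170, so (3,2) = 65.
The remaining cell in column 3 is (4,3) = 235 − 200 = 35.
Using column 4: 55 + 47 + 63 + 39 + ? → (3,4) = 235 − 204 = 31.
Column 5 needs 235; the known cells sum to 176, so (3,5) = 59.
The remaining cell in row 3 is (3,1) = 235 − 198 = 37.
Row 4 must total 235; the given cells sum to 206, so (4,1) = 29.

29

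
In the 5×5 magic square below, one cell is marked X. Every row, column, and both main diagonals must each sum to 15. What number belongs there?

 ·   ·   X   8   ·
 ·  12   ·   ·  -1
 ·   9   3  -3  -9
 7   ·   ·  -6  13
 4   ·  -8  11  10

From row 3, 15 − (9 + 3 + (-3) + (-9)) gives (3,1) = 15.
From row 5, 15 − (4 + (-8) + 11 + 10) gives (5,2) = -2.
Column 4: 8 + (-3) + (-6) + 11 + ? = 15, so (2,4) = 5.
Column 5 must total 15; the given cells sum to 13, so (1,5) = 2.
Main diagonal must total 15; the given cells sum to 19, so (1,1) = -4.
From anti-diagonal, 15 − (2 + 5 + 3 + 4) gives (4,2) = 1.
Row 4 needs 15; the known cells sum to 15, so (4,3) = 0.
Column 1: -4 + 15 + 7 + 4 + ? = 15, so (2,1) = -7.
Column 2 needs 15; the known cells sum to 20, so (1,2) = -5.
From row 1, 15 − (-4 + (-5) + 8 + 2) gives (1,3) = 14.

14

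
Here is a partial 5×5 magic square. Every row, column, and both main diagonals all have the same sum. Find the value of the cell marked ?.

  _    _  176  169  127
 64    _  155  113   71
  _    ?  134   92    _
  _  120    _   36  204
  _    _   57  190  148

Column 4 is complete and sums to 600; that is the magic constant.
The remaining cell in row 2 is (2,2) = 600 − 403 = 197.
Column 3 needs 600; the known cells sum to 522, so (4,3) = 78.
Using column 5: 127 + 71 + 204 + 148 + ? → (3,5) = 600 − 550 = 50.
Main diagonal must total 600; the given cells sum to 515, so (1,1) = 85.
Anti-diagonal must total 600; the given cells sum to 494, so (5,1) = 106.
Row 1 must total 600; the given cells sum to 557, so (1,2) = 43.
Row 4 must total 600; the given cells sum to 438, so (4,1) = 162.
From row 5, 600 − (106 + 57 + 190 + 148) gives (5,2) = 99.
From column 1, 600 − (85 + 64 + 162 + 106) gives (3,1) = 183.
Column 2 needs 600; the known cells sum to 459, so (3,2) = 141.

141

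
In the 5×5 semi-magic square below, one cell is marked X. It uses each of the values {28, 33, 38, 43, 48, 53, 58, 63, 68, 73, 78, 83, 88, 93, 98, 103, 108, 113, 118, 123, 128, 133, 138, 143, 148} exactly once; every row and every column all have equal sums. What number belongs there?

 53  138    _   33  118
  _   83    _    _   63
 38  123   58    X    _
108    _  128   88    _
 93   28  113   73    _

The 25 entries sum to 2200, so each line sums to 2200/5 = 440.
From row 1, 440 − (53 + 138 + 33 + 118) gives (1,3) = 98.
Row 5 must total 440; the given cells sum to 307, so (5,5) = 133.
The remaining cell in column 1 is (2,1) = 440 − 292 = 148.
Using column 2: 138 + 83 + 123 + 28 + ? → (4,2) = 440 − 372 = 68.
Column 3 needs 440; the known cells sum to 397, so (2,3) = 43.
Using row 2: 148 + 83 + 43 + 63 + ? → (2,4) = 440 − 337 = 103.
Using row 4: 108 + 68 + 128 + 88 + ? → (4,5) = 440 − 392 = 48.
Column 4 needs 440; the known cells sum to 297, so (3,4) = 143.

143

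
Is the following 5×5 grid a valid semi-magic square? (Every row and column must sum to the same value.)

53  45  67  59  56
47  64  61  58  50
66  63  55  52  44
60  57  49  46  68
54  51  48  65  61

Row 1: 53 + 45 + 67 + 59 + 56 = 280.
Row 2: 47 + 64 + 61 + 58 + 50 = 280.
Row 3: 66 + 63 + 55 + 52 + 44 = 280.
Row 4: 60 + 57 + 49 + 46 + 68 = 280.
Row 5: 54 + 51 + 48 + 65 + 61 = 279.
Column 1: 53 + 47 + 66 + 60 + 54 = 280.
Column 2: 45 + 64 + 63 + 57 + 51 = 280.
Column 3: 67 + 61 + 55 + 49 + 48 = 280.
Column 4: 59 + 58 + 52 + 46 + 65 = 280.
Column 5: 56 + 50 + 44 + 68 + 61 = 279.

No — row 1 sums to 280 but column 5 sums to 279.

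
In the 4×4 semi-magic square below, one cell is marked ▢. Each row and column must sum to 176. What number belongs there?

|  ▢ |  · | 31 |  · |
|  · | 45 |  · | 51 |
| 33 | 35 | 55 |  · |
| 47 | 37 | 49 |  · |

The remaining cell in row 3 is (3,4) = 176 − 123 = 53.
Row 4 must total 176; the given cells sum to 133, so (4,4) = 43.
From column 2, 176 − (45 + 35 + 37) gives (1,2) = 59.
Using column 3: 31 + 55 + 49 + ? → (2,3) = 176 − 135 = 41.
Column 4 needs 176; the known cells sum to 147, so (1,4) = 29.
The remaining cell in row 1 is (1,1) = 176 − 119 = 57.

57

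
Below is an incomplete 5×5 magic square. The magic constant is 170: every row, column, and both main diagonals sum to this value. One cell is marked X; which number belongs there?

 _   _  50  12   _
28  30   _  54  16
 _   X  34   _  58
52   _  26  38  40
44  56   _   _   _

Row 2 must total 170; the given cells sum to 128, so (2,3) = 42.
Row 4 needs 170; the known cells sum to 156, so (4,2) = 14.
Column 3: 50 + 42 + 34 + 26 + ? = 170, so (5,3) = 18.
Anti-diagonal: 54 + 34 + 14 + 44 + ? = 170, so (1,5) = 24.
Column 5: 24 + 16 + 58 + 40 + ? = 170, so (5,5) = 32.
From main diagonal, 170 − (30 + 34 + 38 + 32) gives (1,1) = 36.
Row 1 must total 170; the given cells sum to 122, so (1,2) = 48.
Row 5 needs 170; the known cells sum to 150, so (5,4) = 20.
Column 1 needs 170; the known cells sum to 160, so (3,1) = 10.
From column 2, 170 − (48 + 30 + 14 + 56) gives (3,2) = 22.

22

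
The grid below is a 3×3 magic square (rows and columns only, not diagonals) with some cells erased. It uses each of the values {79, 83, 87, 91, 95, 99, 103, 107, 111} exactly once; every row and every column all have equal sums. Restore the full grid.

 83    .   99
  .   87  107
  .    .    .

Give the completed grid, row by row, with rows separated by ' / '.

The 9 entries sum to 855, so each line sums to 855/3 = 285.
Using row 1: 83 + 99 + ? → (1,2) = 285 − 182 = 103.
Row 2 needs 285; the known cells sum to 194, so (2,1) = 91.
Column 1 must total 285; the given cells sum to 174, so (3,1) = 111.
Column 2 must total 285; the given cells sum to 190, so (3,2) = 95.
Column 3: 99 + 107 + ? = 285, so (3,3) = 79.

83 103 99 / 91 87 107 / 111 95 79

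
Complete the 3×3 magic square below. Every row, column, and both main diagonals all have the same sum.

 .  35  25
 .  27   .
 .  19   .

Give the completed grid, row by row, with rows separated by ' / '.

Column 2 is already complete: 35 + 27 + 19 = 81, so that is the magic constant.
Row 1 must total 81; the given cells sum to 60, so (1,1) = 21.
Using main diagonal: 21 + 27 + ? → (3,3) = 81 − 48 = 33.
From anti-diagonal, 81 − (25 + 27) gives (3,1) = 29.
The remaining cell in column 1 is (2,1) = 81 − 50 = 31.
Column 3 must total 81; the given cells sum to 58, so (2,3) = 23.

21 35 25 / 31 27 23 / 29 19 33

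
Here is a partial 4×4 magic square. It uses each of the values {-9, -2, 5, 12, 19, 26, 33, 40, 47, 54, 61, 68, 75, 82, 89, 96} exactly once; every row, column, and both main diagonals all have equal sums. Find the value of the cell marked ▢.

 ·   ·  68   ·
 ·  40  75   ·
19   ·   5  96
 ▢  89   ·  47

The 16 entries sum to 696, so each line sums to 696/4 = 174.
Row 3: 19 + 5 + 96 + ? = 174, so (3,2) = 54.
Column 2 needs 174; the known cells sum to 183, so (1,2) = -9.
Using column 3: 68 + 75 + 5 + ? → (4,3) = 174 − 148 = 26.
From main diagonal, 174 − (40 + 5 + 47) gives (1,1) = 82.
The remaining cell in row 1 is (1,4) = 174 − 141 = 33.
Row 4 must total 174; the given cells sum to 162, so (4,1) = 12.

12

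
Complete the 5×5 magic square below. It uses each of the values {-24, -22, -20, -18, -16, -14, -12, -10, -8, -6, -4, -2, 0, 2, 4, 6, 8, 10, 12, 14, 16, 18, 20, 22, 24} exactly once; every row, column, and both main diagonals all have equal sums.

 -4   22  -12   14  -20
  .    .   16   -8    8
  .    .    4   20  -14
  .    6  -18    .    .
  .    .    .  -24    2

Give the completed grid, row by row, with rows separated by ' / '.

The 25 entries sum to 0, so each line sums to 0/5 = 0.
From column 3, 0 − (-12 + 16 + 4 + (-18)) gives (5,3) = 10.
Column 4: 14 + (-8) + 20 + (-24) + ? = 0, so (4,4) = -2.
Column 5 needs 0; the known cells sum to -24, so (4,5) = 24.
Main diagonal: -4 + 4 + (-2) + 2 + ? = 0, so (2,2) = 0.
From anti-diagonal, 0 − (-20 + (-8) + 4 + 6) gives (5,1) = 18.
From row 2, 0 − (0 + 16 + (-8) + 8) gives (2,1) = -16.
Row 4: 6 + (-18) + (-2) + 24 + ? = 0, so (4,1) = -10.
From row 5, 0 − (18 + 10 + (-24) + 2) gives (5,2) = -6.
Using column 1: -4 + (-16) + (-10) + 18 + ? → (3,1) = 0 − (-12) = 12.
Column 2 must total 0; the given cells sum to 22, so (3,2) = -22.

-4 22 -12 14 -20 / -16 0 16 -8 8 / 12 -22 4 20 -14 / -10 6 -18 -2 24 / 18 -6 10 -24 2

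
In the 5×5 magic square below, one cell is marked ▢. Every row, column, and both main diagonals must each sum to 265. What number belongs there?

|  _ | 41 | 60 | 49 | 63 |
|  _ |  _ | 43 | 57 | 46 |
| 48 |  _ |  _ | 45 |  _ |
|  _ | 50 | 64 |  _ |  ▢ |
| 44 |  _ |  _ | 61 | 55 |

Row 1 must total 265; the given cells sum to 213, so (1,1) = 52.
The remaining cell in column 4 is (4,4) = 265 − 212 = 53.
Anti-diagonal must total 265; the given cells sum to 214, so (3,3) = 51.
Column 3: 60 + 43 + 51 + 64 + ? = 265, so (5,3) = 47.
Main diagonal: 52 + 51 + 53 + 55 + ? = 265, so (2,2) = 54.
The remaining cell in row 2 is (2,1) = 265 − 200 = 65.
Row 5: 44 + 47 + 61 + 55 + ? = 265, so (5,2) = 58.
The remaining cell in column 1 is (4,1) = 265 − 209 = 56.
Column 2: 41 + 54 + 50 + 58 + ? = 265, so (3,2) = 62.
Row 3: 48 + 62 + 51 + 45 + ? = 265, so (3,5) = 59.
Using row 4: 56 + 50 + 64 + 53 + ? → (4,5) = 265 − 223 = 42.

42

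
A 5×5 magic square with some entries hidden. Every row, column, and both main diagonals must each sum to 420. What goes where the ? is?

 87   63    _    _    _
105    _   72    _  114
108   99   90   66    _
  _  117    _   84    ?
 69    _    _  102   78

Row 3 must total 420; the given cells sum to 363, so (3,5) = 57.
Using column 1: 87 + 105 + 108 + 69 + ? → (4,1) = 420 − 369 = 51.
Main diagonal needs 420; the known cells sum to 339, so (2,2) = 81.
Row 2: 105 + 81 + 72 + 114 + ? = 420, so (2,4) = 48.
Column 2: 63 + 81 + 99 + 117 + ? = 420, so (5,2) = 60.
Column 4 needs 420; the known cells sum to 300, so (1,4) = 120.
Using anti-diagonal: 48 + 90 + 117 + 69 + ? → (1,5) = 420 − 324 = 96.
The remaining cell in row 1 is (1,3) = 420 − 366 = 54.
Row 5 needs 420; the known cells sum to 309, so (5,3) = 111.
From column 3, 420 − (54 + 72 + 90 + 111) gives (4,3) = 93.
The remaining cell in column 5 is (4,5) = 420 − 345 = 75.

75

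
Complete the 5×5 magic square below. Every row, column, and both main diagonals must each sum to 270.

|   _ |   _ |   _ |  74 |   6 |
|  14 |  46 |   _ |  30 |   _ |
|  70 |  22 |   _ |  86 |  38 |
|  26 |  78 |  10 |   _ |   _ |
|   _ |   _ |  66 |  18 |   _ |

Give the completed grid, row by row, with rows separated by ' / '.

58 90 42 74 6 / 14 46 98 30 82 / 70 22 54 86 38 / 26 78 10 62 94 / 102 34 66 18 50

Row 3 must total 270; the given cells sum to 216, so (3,3) = 54.
From column 4, 270 − (74 + 30 + 86 + 18) gives (4,4) = 62.
From anti-diagonal, 270 − (6 + 30 + 54 + 78) gives (5,1) = 102.
Row 4 needs 270; the known cells sum to 176, so (4,5) = 94.
The remaining cell in column 1 is (1,1) = 270 − 212 = 58.
Using main diagonal: 58 + 46 + 54 + 62 + ? → (5,5) = 270 − 220 = 50.
The remaining cell in row 5 is (5,2) = 270 − 236 = 34.
Column 2 needs 270; the known cells sum to 180, so (1,2) = 90.
Column 5 needs 270; the known cells sum to 188, so (2,5) = 82.
Row 1 needs 270; the known cells sum to 228, so (1,3) = 42.
Using row 2: 14 + 46 + 30 + 82 + ? → (2,3) = 270 − 172 = 98.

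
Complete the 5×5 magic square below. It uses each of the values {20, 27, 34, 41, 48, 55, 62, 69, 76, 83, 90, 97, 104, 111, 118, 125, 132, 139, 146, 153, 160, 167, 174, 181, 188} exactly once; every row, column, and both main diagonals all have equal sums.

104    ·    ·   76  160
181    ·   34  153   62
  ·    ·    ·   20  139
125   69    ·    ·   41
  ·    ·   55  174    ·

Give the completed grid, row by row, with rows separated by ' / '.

The 25 entries sum to 2600, so each line sums to 2600/5 = 520.
Row 2 must total 520; the given cells sum to 430, so (2,2) = 90.
Column 4 must total 520; the given cells sum to 423, so (4,4) = 97.
The remaining cell in column 5 is (5,5) = 520 − 402 = 118.
The remaining cell in main diagonal is (3,3) = 520 − 409 = 111.
The remaining cell in anti-diagonal is (5,1) = 520 − 493 = 27.
The remaining cell in row 4 is (4,3) = 520 − 332 = 188.
Row 5 needs 520; the known cells sum to 374, so (5,2) = 146.
From column 1, 520 − (104 + 181 + 125 + 27) gives (3,1) = 83.
Using column 3: 34 + 111 + 188 + 55 + ? → (1,3) = 520 − 388 = 132.
From row 1, 520 − (104 + 132 + 76 + 160) gives (1,2) = 48.
Row 3 needs 520; the known cells sum to 353, so (3,2) = 167.

104 48 132 76 160 / 181 90 34 153 62 / 83 167 111 20 139 / 125 69 188 97 41 / 27 146 55 174 118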